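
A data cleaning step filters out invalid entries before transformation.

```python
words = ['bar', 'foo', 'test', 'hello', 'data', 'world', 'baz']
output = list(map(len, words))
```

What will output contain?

Step 1: Map len() to each word:
  'bar' -> 3
  'foo' -> 3
  'test' -> 4
  'hello' -> 5
  'data' -> 4
  'world' -> 5
  'baz' -> 3
Therefore output = [3, 3, 4, 5, 4, 5, 3].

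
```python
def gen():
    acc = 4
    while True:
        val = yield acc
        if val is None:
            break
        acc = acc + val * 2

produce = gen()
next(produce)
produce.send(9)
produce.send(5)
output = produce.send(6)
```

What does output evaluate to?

Step 1: next() -> yield acc=4.
Step 2: send(9) -> val=9, acc = 4 + 9*2 = 22, yield 22.
Step 3: send(5) -> val=5, acc = 22 + 5*2 = 32, yield 32.
Step 4: send(6) -> val=6, acc = 32 + 6*2 = 44, yield 44.
Therefore output = 44.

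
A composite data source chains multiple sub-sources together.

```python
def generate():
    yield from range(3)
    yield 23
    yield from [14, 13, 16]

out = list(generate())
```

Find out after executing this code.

Step 1: Trace yields in order:
  yield 0
  yield 1
  yield 2
  yield 23
  yield 14
  yield 13
  yield 16
Therefore out = [0, 1, 2, 23, 14, 13, 16].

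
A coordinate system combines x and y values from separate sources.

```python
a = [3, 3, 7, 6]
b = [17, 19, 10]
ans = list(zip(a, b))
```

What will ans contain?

Step 1: zip stops at shortest (len(a)=4, len(b)=3):
  Index 0: (3, 17)
  Index 1: (3, 19)
  Index 2: (7, 10)
Step 2: Last element of a (6) has no pair, dropped.
Therefore ans = [(3, 17), (3, 19), (7, 10)].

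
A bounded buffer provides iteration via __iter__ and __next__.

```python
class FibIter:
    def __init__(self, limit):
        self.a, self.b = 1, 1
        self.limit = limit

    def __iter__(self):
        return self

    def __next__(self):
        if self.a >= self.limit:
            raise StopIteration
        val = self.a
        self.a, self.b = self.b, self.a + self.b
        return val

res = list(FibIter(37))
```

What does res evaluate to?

Step 1: Fibonacci-like sequence (a=1, b=1) until >= 37:
  Yield 1, then a,b = 1,2
  Yield 1, then a,b = 2,3
  Yield 2, then a,b = 3,5
  Yield 3, then a,b = 5,8
  Yield 5, then a,b = 8,13
  Yield 8, then a,b = 13,21
  Yield 13, then a,b = 21,34
  Yield 21, then a,b = 34,55
  Yield 34, then a,b = 55,89
Step 2: 55 >= 37, stop.
Therefore res = [1, 1, 2, 3, 5, 8, 13, 21, 34].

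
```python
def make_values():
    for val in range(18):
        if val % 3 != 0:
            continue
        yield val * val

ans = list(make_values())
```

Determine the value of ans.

Step 1: Only yield val**2 when val is divisible by 3:
  val=0: 0 % 3 == 0, yield 0**2 = 0
  val=3: 3 % 3 == 0, yield 3**2 = 9
  val=6: 6 % 3 == 0, yield 6**2 = 36
  val=9: 9 % 3 == 0, yield 9**2 = 81
  val=12: 12 % 3 == 0, yield 12**2 = 144
  val=15: 15 % 3 == 0, yield 15**2 = 225
Therefore ans = [0, 9, 36, 81, 144, 225].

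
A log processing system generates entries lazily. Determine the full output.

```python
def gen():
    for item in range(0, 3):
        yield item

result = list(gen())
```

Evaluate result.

Step 1: The generator yields each value from range(0, 3).
Step 2: list() consumes all yields: [0, 1, 2].
Therefore result = [0, 1, 2].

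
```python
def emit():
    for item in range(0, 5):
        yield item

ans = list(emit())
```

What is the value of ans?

Step 1: The generator yields each value from range(0, 5).
Step 2: list() consumes all yields: [0, 1, 2, 3, 4].
Therefore ans = [0, 1, 2, 3, 4].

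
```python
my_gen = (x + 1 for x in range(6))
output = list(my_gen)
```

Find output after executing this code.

Step 1: For each x in range(6), compute x+1:
  x=0: 0+1 = 1
  x=1: 1+1 = 2
  x=2: 2+1 = 3
  x=3: 3+1 = 4
  x=4: 4+1 = 5
  x=5: 5+1 = 6
Therefore output = [1, 2, 3, 4, 5, 6].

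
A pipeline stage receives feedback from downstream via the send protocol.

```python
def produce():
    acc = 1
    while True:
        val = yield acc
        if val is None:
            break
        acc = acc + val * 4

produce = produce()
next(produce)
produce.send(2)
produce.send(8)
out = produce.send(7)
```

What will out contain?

Step 1: next() -> yield acc=1.
Step 2: send(2) -> val=2, acc = 1 + 2*4 = 9, yield 9.
Step 3: send(8) -> val=8, acc = 9 + 8*4 = 41, yield 41.
Step 4: send(7) -> val=7, acc = 41 + 7*4 = 69, yield 69.
Therefore out = 69.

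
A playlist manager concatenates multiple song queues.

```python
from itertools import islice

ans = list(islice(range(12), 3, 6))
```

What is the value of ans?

Step 1: islice(range(12), 3, 6) takes elements at indices [3, 6).
Step 2: Elements: [3, 4, 5].
Therefore ans = [3, 4, 5].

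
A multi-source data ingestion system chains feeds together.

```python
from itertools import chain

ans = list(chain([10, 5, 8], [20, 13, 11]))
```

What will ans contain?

Step 1: chain() concatenates iterables: [10, 5, 8] + [20, 13, 11].
Therefore ans = [10, 5, 8, 20, 13, 11].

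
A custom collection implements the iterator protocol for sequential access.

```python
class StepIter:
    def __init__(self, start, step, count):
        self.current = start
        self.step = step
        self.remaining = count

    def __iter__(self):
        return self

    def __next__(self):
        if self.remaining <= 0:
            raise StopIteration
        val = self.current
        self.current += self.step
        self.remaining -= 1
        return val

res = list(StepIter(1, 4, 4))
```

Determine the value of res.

Step 1: StepIter starts at 1, increments by 4, for 4 steps:
  Yield 1, then current += 4
  Yield 5, then current += 4
  Yield 9, then current += 4
  Yield 13, then current += 4
Therefore res = [1, 5, 9, 13].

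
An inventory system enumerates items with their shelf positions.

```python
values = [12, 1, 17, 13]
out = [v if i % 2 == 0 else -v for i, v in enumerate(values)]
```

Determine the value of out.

Step 1: For each (i, v), keep v if i is even, negate if odd:
  i=0 (even): keep 12
  i=1 (odd): negate to -1
  i=2 (even): keep 17
  i=3 (odd): negate to -13
Therefore out = [12, -1, 17, -13].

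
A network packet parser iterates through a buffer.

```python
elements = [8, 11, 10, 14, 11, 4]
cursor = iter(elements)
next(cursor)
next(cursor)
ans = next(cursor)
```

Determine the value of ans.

Step 1: Create iterator over [8, 11, 10, 14, 11, 4].
Step 2: next() consumes 8.
Step 3: next() consumes 11.
Step 4: next() returns 10.
Therefore ans = 10.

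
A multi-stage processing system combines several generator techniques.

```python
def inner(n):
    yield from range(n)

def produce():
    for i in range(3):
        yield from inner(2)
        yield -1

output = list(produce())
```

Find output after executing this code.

Step 1: For each i in range(3):
  i=0: yield from inner(2) -> [0, 1], then yield -1
  i=1: yield from inner(2) -> [0, 1], then yield -1
  i=2: yield from inner(2) -> [0, 1], then yield -1
Therefore output = [0, 1, -1, 0, 1, -1, 0, 1, -1].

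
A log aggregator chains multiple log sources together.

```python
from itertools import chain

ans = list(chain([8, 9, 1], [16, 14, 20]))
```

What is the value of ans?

Step 1: chain() concatenates iterables: [8, 9, 1] + [16, 14, 20].
Therefore ans = [8, 9, 1, 16, 14, 20].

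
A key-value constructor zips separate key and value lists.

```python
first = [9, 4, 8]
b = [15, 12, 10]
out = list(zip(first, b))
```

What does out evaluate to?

Step 1: zip pairs elements at same index:
  Index 0: (9, 15)
  Index 1: (4, 12)
  Index 2: (8, 10)
Therefore out = [(9, 15), (4, 12), (8, 10)].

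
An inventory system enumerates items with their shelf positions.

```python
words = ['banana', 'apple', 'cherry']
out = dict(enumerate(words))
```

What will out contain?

Step 1: enumerate pairs indices with words:
  0 -> 'banana'
  1 -> 'apple'
  2 -> 'cherry'
Therefore out = {0: 'banana', 1: 'apple', 2: 'cherry'}.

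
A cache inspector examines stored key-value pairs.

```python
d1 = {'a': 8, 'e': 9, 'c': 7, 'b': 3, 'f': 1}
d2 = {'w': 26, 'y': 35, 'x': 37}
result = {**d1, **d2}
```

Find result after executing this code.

Step 1: Merge d1 and d2 (d2 values override on key conflicts).
Step 2: d1 has keys ['a', 'e', 'c', 'b', 'f'], d2 has keys ['w', 'y', 'x'].
Therefore result = {'a': 8, 'e': 9, 'c': 7, 'b': 3, 'f': 1, 'w': 26, 'y': 35, 'x': 37}.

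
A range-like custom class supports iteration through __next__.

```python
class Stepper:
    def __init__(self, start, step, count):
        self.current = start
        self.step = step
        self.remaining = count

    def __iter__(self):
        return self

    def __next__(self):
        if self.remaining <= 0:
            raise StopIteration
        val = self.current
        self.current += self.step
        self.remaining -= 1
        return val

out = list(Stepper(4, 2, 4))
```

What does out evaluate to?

Step 1: Stepper starts at 4, increments by 2, for 4 steps:
  Yield 4, then current += 2
  Yield 6, then current += 2
  Yield 8, then current += 2
  Yield 10, then current += 2
Therefore out = [4, 6, 8, 10].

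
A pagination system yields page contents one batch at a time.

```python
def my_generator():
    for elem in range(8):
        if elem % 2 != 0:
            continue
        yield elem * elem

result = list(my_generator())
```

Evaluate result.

Step 1: Only yield elem**2 when elem is divisible by 2:
  elem=0: 0 % 2 == 0, yield 0**2 = 0
  elem=2: 2 % 2 == 0, yield 2**2 = 4
  elem=4: 4 % 2 == 0, yield 4**2 = 16
  elem=6: 6 % 2 == 0, yield 6**2 = 36
Therefore result = [0, 4, 16, 36].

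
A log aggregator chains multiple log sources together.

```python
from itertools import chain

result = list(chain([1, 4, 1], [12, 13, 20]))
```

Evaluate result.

Step 1: chain() concatenates iterables: [1, 4, 1] + [12, 13, 20].
Therefore result = [1, 4, 1, 12, 13, 20].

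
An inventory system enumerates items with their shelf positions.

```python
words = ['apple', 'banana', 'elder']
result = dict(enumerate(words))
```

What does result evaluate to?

Step 1: enumerate pairs indices with words:
  0 -> 'apple'
  1 -> 'banana'
  2 -> 'elder'
Therefore result = {0: 'apple', 1: 'banana', 2: 'elder'}.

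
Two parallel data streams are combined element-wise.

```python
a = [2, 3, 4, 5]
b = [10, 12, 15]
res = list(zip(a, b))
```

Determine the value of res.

Step 1: zip stops at shortest (len(a)=4, len(b)=3):
  Index 0: (2, 10)
  Index 1: (3, 12)
  Index 2: (4, 15)
Step 2: Last element of a (5) has no pair, dropped.
Therefore res = [(2, 10), (3, 12), (4, 15)].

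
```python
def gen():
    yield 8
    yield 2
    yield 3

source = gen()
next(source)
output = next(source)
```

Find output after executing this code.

Step 1: gen() creates a generator.
Step 2: next(source) yields 8 (consumed and discarded).
Step 3: next(source) yields 2, assigned to output.
Therefore output = 2.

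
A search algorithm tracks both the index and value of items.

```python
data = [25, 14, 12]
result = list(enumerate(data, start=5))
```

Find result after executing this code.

Step 1: enumerate with start=5:
  (5, 25)
  (6, 14)
  (7, 12)
Therefore result = [(5, 25), (6, 14), (7, 12)].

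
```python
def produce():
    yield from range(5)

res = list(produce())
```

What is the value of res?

Step 1: yield from delegates to the iterable, yielding each element.
Step 2: Collected values: [0, 1, 2, 3, 4].
Therefore res = [0, 1, 2, 3, 4].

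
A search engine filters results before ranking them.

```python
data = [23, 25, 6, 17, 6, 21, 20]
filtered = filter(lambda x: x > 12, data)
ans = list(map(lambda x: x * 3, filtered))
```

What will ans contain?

Step 1: Filter data for elements > 12:
  23: kept
  25: kept
  6: removed
  17: kept
  6: removed
  21: kept
  20: kept
Step 2: Map x * 3 on filtered [23, 25, 17, 21, 20]:
  23 -> 69
  25 -> 75
  17 -> 51
  21 -> 63
  20 -> 60
Therefore ans = [69, 75, 51, 63, 60].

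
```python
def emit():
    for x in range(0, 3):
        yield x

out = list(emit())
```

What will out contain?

Step 1: The generator yields each value from range(0, 3).
Step 2: list() consumes all yields: [0, 1, 2].
Therefore out = [0, 1, 2].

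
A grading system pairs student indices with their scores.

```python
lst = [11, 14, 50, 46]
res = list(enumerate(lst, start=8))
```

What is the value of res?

Step 1: enumerate with start=8:
  (8, 11)
  (9, 14)
  (10, 50)
  (11, 46)
Therefore res = [(8, 11), (9, 14), (10, 50), (11, 46)].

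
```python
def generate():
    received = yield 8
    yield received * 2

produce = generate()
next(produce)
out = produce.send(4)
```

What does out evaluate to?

Step 1: next(produce) advances to first yield, producing 8.
Step 2: send(4) resumes, received = 4.
Step 3: yield received * 2 = 4 * 2 = 8.
Therefore out = 8.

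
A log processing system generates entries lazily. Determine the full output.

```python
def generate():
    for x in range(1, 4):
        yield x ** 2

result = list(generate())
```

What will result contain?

Step 1: For each x in range(1, 4), yield x**2:
  x=1: yield 1**2 = 1
  x=2: yield 2**2 = 4
  x=3: yield 3**2 = 9
Therefore result = [1, 4, 9].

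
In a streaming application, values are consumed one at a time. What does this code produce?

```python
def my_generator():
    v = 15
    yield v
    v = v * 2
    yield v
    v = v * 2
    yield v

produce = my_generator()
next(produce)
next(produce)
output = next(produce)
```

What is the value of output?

Step 1: Trace through generator execution:
  Yield 1: v starts at 15, yield 15
  Yield 2: v = 15 * 2 = 30, yield 30
  Yield 3: v = 30 * 2 = 60, yield 60
Step 2: First next() gets 15, second next() gets the second value, third next() yields 60.
Therefore output = 60.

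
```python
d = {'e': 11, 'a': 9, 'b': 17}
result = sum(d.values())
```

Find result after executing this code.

Step 1: d.values() = [11, 9, 17].
Step 2: sum = 37.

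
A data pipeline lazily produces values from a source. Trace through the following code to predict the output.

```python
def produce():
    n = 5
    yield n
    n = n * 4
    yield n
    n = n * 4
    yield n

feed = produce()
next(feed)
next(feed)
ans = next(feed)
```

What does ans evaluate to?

Step 1: Trace through generator execution:
  Yield 1: n starts at 5, yield 5
  Yield 2: n = 5 * 4 = 20, yield 20
  Yield 3: n = 20 * 4 = 80, yield 80
Step 2: First next() gets 5, second next() gets the second value, third next() yields 80.
Therefore ans = 80.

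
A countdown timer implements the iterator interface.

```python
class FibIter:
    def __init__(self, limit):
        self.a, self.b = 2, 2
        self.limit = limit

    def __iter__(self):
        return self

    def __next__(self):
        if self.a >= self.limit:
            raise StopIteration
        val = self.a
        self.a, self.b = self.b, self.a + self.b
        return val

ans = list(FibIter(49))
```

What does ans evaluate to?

Step 1: Fibonacci-like sequence (a=2, b=2) until >= 49:
  Yield 2, then a,b = 2,4
  Yield 2, then a,b = 4,6
  Yield 4, then a,b = 6,10
  Yield 6, then a,b = 10,16
  Yield 10, then a,b = 16,26
  Yield 16, then a,b = 26,42
  Yield 26, then a,b = 42,68
  Yield 42, then a,b = 68,110
Step 2: 68 >= 49, stop.
Therefore ans = [2, 2, 4, 6, 10, 16, 26, 42].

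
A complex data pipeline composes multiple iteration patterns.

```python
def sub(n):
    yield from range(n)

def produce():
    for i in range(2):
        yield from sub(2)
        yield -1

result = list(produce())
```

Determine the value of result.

Step 1: For each i in range(2):
  i=0: yield from sub(2) -> [0, 1], then yield -1
  i=1: yield from sub(2) -> [0, 1], then yield -1
Therefore result = [0, 1, -1, 0, 1, -1].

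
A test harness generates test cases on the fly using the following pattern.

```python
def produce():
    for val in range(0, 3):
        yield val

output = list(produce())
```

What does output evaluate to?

Step 1: The generator yields each value from range(0, 3).
Step 2: list() consumes all yields: [0, 1, 2].
Therefore output = [0, 1, 2].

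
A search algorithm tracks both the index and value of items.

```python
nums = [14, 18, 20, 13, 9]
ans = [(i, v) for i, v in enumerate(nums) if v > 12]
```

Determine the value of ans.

Step 1: Filter enumerate([14, 18, 20, 13, 9]) keeping v > 12:
  (0, 14): 14 > 12, included
  (1, 18): 18 > 12, included
  (2, 20): 20 > 12, included
  (3, 13): 13 > 12, included
  (4, 9): 9 <= 12, excluded
Therefore ans = [(0, 14), (1, 18), (2, 20), (3, 13)].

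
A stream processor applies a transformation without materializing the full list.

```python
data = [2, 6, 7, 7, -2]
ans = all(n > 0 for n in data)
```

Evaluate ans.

Step 1: Check n > 0 for each element in [2, 6, 7, 7, -2]:
  2 > 0: True
  6 > 0: True
  7 > 0: True
  7 > 0: True
  -2 > 0: False
Step 2: all() returns False.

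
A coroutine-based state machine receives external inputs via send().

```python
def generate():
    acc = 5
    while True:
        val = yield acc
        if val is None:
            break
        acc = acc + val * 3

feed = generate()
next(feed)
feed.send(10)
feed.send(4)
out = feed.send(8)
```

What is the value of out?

Step 1: next() -> yield acc=5.
Step 2: send(10) -> val=10, acc = 5 + 10*3 = 35, yield 35.
Step 3: send(4) -> val=4, acc = 35 + 4*3 = 47, yield 47.
Step 4: send(8) -> val=8, acc = 47 + 8*3 = 71, yield 71.
Therefore out = 71.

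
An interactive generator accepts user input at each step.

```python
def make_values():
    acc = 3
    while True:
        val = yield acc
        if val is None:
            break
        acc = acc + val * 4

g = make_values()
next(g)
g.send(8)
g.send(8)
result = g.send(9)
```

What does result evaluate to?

Step 1: next() -> yield acc=3.
Step 2: send(8) -> val=8, acc = 3 + 8*4 = 35, yield 35.
Step 3: send(8) -> val=8, acc = 35 + 8*4 = 67, yield 67.
Step 4: send(9) -> val=9, acc = 67 + 9*4 = 103, yield 103.
Therefore result = 103.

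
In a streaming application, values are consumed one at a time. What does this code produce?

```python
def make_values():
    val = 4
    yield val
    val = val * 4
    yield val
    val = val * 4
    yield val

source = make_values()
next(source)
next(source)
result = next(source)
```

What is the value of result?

Step 1: Trace through generator execution:
  Yield 1: val starts at 4, yield 4
  Yield 2: val = 4 * 4 = 16, yield 16
  Yield 3: val = 16 * 4 = 64, yield 64
Step 2: First next() gets 4, second next() gets the second value, third next() yields 64.
Therefore result = 64.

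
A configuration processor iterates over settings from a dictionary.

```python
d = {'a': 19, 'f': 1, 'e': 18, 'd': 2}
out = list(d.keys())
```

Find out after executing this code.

Step 1: d.keys() returns the dictionary keys in insertion order.
Therefore out = ['a', 'f', 'e', 'd'].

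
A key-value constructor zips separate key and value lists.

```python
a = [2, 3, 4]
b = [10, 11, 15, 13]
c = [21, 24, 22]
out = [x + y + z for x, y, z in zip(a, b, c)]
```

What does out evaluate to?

Step 1: zip three lists (truncates to shortest, len=3):
  2 + 10 + 21 = 33
  3 + 11 + 24 = 38
  4 + 15 + 22 = 41
Therefore out = [33, 38, 41].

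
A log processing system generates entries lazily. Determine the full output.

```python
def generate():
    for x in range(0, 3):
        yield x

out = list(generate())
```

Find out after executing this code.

Step 1: The generator yields each value from range(0, 3).
Step 2: list() consumes all yields: [0, 1, 2].
Therefore out = [0, 1, 2].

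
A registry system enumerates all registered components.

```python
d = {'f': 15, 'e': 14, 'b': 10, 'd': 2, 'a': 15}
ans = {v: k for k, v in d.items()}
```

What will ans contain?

Step 1: Invert dict (swap keys and values):
  'f': 15 -> 15: 'f'
  'e': 14 -> 14: 'e'
  'b': 10 -> 10: 'b'
  'd': 2 -> 2: 'd'
  'a': 15 -> 15: 'a'
Therefore ans = {15: 'a', 14: 'e', 10: 'b', 2: 'd'}.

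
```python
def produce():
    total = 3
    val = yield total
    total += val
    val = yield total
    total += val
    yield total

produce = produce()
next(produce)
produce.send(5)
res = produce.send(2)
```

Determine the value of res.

Step 1: next() -> yield total=3.
Step 2: send(5) -> val=5, total = 3+5 = 8, yield 8.
Step 3: send(2) -> val=2, total = 8+2 = 10, yield 10.
Therefore res = 10.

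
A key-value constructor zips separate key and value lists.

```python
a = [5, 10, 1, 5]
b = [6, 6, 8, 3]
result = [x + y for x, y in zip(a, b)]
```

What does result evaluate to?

Step 1: Add corresponding elements:
  5 + 6 = 11
  10 + 6 = 16
  1 + 8 = 9
  5 + 3 = 8
Therefore result = [11, 16, 9, 8].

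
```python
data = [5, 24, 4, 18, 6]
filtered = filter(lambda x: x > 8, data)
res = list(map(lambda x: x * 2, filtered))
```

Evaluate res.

Step 1: Filter data for elements > 8:
  5: removed
  24: kept
  4: removed
  18: kept
  6: removed
Step 2: Map x * 2 on filtered [24, 18]:
  24 -> 48
  18 -> 36
Therefore res = [48, 36].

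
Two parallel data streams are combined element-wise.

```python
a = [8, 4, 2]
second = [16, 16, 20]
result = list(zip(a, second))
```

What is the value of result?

Step 1: zip pairs elements at same index:
  Index 0: (8, 16)
  Index 1: (4, 16)
  Index 2: (2, 20)
Therefore result = [(8, 16), (4, 16), (2, 20)].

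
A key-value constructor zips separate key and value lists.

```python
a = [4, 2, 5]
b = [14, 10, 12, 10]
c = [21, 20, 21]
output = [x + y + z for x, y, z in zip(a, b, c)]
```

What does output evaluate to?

Step 1: zip three lists (truncates to shortest, len=3):
  4 + 14 + 21 = 39
  2 + 10 + 20 = 32
  5 + 12 + 21 = 38
Therefore output = [39, 32, 38].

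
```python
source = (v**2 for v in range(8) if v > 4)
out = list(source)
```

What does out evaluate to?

Step 1: For range(8), keep v > 4, then square:
  v=0: 0 <= 4, excluded
  v=1: 1 <= 4, excluded
  v=2: 2 <= 4, excluded
  v=3: 3 <= 4, excluded
  v=4: 4 <= 4, excluded
  v=5: 5 > 4, yield 5**2 = 25
  v=6: 6 > 4, yield 6**2 = 36
  v=7: 7 > 4, yield 7**2 = 49
Therefore out = [25, 36, 49].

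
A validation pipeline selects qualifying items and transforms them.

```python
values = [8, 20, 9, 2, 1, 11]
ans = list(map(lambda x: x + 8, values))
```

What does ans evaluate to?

Step 1: Apply lambda x: x + 8 to each element:
  8 -> 16
  20 -> 28
  9 -> 17
  2 -> 10
  1 -> 9
  11 -> 19
Therefore ans = [16, 28, 17, 10, 9, 19].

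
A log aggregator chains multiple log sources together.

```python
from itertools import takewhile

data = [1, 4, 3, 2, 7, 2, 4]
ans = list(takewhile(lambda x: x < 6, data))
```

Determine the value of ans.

Step 1: takewhile stops at first element >= 6:
  1 < 6: take
  4 < 6: take
  3 < 6: take
  2 < 6: take
  7 >= 6: stop
Therefore ans = [1, 4, 3, 2].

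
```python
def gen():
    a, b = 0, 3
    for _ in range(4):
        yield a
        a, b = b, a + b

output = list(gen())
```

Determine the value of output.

Step 1: Fibonacci-like sequence starting with a=0, b=3:
  Iteration 1: yield a=0, then a,b = 3,3
  Iteration 2: yield a=3, then a,b = 3,6
  Iteration 3: yield a=3, then a,b = 6,9
  Iteration 4: yield a=6, then a,b = 9,15
Therefore output = [0, 3, 3, 6].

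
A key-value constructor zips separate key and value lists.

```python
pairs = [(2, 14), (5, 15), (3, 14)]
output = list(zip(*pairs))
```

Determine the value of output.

Step 1: zip(*pairs) transposes: unzips [(2, 14), (5, 15), (3, 14)] into separate sequences.
Step 2: First elements: (2, 5, 3), second elements: (14, 15, 14).
Therefore output = [(2, 5, 3), (14, 15, 14)].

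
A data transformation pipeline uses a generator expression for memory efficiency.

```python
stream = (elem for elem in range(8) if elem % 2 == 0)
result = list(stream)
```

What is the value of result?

Step 1: Filter range(8) keeping only even values:
  elem=0: even, included
  elem=1: odd, excluded
  elem=2: even, included
  elem=3: odd, excluded
  elem=4: even, included
  elem=5: odd, excluded
  elem=6: even, included
  elem=7: odd, excluded
Therefore result = [0, 2, 4, 6].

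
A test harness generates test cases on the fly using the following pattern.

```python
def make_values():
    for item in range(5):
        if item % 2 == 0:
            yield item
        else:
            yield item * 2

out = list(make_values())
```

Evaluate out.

Step 1: For each item in range(5), yield item if even, else item*2:
  item=0 (even): yield 0
  item=1 (odd): yield 1*2 = 2
  item=2 (even): yield 2
  item=3 (odd): yield 3*2 = 6
  item=4 (even): yield 4
Therefore out = [0, 2, 2, 6, 4].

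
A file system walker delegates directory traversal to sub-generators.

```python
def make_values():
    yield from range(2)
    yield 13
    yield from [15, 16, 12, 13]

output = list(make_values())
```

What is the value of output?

Step 1: Trace yields in order:
  yield 0
  yield 1
  yield 13
  yield 15
  yield 16
  yield 12
  yield 13
Therefore output = [0, 1, 13, 15, 16, 12, 13].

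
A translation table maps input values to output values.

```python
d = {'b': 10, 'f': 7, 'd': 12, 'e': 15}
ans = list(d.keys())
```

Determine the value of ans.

Step 1: d.keys() returns the dictionary keys in insertion order.
Therefore ans = ['b', 'f', 'd', 'e'].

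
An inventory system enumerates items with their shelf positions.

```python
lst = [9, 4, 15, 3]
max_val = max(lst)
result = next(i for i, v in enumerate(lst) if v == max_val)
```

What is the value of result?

Step 1: max([9, 4, 15, 3]) = 15.
Step 2: Find first index where value == 15:
  Index 0: 9 != 15
  Index 1: 4 != 15
  Index 2: 15 == 15, found!
Therefore result = 2.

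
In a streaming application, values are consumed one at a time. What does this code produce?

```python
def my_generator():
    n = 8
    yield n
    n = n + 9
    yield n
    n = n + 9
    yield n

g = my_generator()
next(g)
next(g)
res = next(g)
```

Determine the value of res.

Step 1: Trace through generator execution:
  Yield 1: n starts at 8, yield 8
  Yield 2: n = 8 + 9 = 17, yield 17
  Yield 3: n = 17 + 9 = 26, yield 26
Step 2: First next() gets 8, second next() gets the second value, third next() yields 26.
Therefore res = 26.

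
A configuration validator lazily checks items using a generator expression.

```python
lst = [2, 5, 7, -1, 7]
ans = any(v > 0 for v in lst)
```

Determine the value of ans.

Step 1: Check v > 0 for each element in [2, 5, 7, -1, 7]:
  2 > 0: True
  5 > 0: True
  7 > 0: True
  -1 > 0: False
  7 > 0: True
Step 2: any() returns True.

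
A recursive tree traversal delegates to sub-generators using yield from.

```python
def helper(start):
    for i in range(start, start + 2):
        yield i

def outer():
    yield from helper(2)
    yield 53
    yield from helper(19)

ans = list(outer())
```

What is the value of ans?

Step 1: outer() delegates to helper(2):
  yield 2
  yield 3
Step 2: yield 53
Step 3: Delegates to helper(19):
  yield 19
  yield 20
Therefore ans = [2, 3, 53, 19, 20].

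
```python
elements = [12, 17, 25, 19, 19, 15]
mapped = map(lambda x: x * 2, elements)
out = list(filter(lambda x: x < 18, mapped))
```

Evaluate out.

Step 1: Map x * 2:
  12 -> 24
  17 -> 34
  25 -> 50
  19 -> 38
  19 -> 38
  15 -> 30
Step 2: Filter for < 18:
  24: removed
  34: removed
  50: removed
  38: removed
  38: removed
  30: removed
Therefore out = [].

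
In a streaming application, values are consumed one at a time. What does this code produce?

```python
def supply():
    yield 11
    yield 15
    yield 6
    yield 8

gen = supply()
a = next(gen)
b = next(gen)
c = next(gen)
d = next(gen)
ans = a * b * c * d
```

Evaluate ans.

Step 1: Create generator and consume all values:
  a = next(gen) = 11
  b = next(gen) = 15
  c = next(gen) = 6
  d = next(gen) = 8
Step 2: ans = 11 * 15 * 6 * 8 = 7920.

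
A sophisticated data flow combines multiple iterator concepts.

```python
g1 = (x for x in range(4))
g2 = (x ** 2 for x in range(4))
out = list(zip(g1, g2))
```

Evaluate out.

Step 1: g1 produces [0, 1, 2, 3].
Step 2: g2 produces [0, 1, 4, 9].
Step 3: zip pairs them: [(0, 0), (1, 1), (2, 4), (3, 9)].
Therefore out = [(0, 0), (1, 1), (2, 4), (3, 9)].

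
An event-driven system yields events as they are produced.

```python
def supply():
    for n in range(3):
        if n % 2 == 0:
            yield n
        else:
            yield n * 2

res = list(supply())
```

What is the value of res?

Step 1: For each n in range(3), yield n if even, else n*2:
  n=0 (even): yield 0
  n=1 (odd): yield 1*2 = 2
  n=2 (even): yield 2
Therefore res = [0, 2, 2].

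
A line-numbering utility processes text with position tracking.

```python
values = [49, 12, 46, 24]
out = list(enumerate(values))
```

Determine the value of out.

Step 1: enumerate pairs each element with its index:
  (0, 49)
  (1, 12)
  (2, 46)
  (3, 24)
Therefore out = [(0, 49), (1, 12), (2, 46), (3, 24)].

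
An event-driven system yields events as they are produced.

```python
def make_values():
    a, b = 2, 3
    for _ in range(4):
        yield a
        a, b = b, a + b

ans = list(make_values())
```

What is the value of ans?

Step 1: Fibonacci-like sequence starting with a=2, b=3:
  Iteration 1: yield a=2, then a,b = 3,5
  Iteration 2: yield a=3, then a,b = 5,8
  Iteration 3: yield a=5, then a,b = 8,13
  Iteration 4: yield a=8, then a,b = 13,21
Therefore ans = [2, 3, 5, 8].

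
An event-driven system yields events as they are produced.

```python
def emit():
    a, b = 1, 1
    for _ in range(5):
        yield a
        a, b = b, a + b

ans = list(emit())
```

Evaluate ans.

Step 1: Fibonacci-like sequence starting with a=1, b=1:
  Iteration 1: yield a=1, then a,b = 1,2
  Iteration 2: yield a=1, then a,b = 2,3
  Iteration 3: yield a=2, then a,b = 3,5
  Iteration 4: yield a=3, then a,b = 5,8
  Iteration 5: yield a=5, then a,b = 8,13
Therefore ans = [1, 1, 2, 3, 5].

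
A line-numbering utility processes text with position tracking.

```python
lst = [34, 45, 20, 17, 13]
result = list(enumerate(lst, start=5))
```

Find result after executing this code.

Step 1: enumerate with start=5:
  (5, 34)
  (6, 45)
  (7, 20)
  (8, 17)
  (9, 13)
Therefore result = [(5, 34), (6, 45), (7, 20), (8, 17), (9, 13)].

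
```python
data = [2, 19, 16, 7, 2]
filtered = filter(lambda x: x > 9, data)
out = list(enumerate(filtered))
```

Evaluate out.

Step 1: Filter [2, 19, 16, 7, 2] for > 9: [19, 16].
Step 2: enumerate re-indexes from 0: [(0, 19), (1, 16)].
Therefore out = [(0, 19), (1, 16)].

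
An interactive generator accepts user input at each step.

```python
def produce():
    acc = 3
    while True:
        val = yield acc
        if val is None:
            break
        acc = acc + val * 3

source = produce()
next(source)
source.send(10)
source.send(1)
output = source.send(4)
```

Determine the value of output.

Step 1: next() -> yield acc=3.
Step 2: send(10) -> val=10, acc = 3 + 10*3 = 33, yield 33.
Step 3: send(1) -> val=1, acc = 33 + 1*3 = 36, yield 36.
Step 4: send(4) -> val=4, acc = 36 + 4*3 = 48, yield 48.
Therefore output = 48.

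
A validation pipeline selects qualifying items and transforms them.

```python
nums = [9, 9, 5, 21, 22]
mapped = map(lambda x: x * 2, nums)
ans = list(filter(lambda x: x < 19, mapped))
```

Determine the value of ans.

Step 1: Map x * 2:
  9 -> 18
  9 -> 18
  5 -> 10
  21 -> 42
  22 -> 44
Step 2: Filter for < 19:
  18: kept
  18: kept
  10: kept
  42: removed
  44: removed
Therefore ans = [18, 18, 10].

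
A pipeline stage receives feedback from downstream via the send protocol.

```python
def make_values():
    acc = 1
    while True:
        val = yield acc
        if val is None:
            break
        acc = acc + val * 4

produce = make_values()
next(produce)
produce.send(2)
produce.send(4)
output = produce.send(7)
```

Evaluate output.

Step 1: next() -> yield acc=1.
Step 2: send(2) -> val=2, acc = 1 + 2*4 = 9, yield 9.
Step 3: send(4) -> val=4, acc = 9 + 4*4 = 25, yield 25.
Step 4: send(7) -> val=7, acc = 25 + 7*4 = 53, yield 53.
Therefore output = 53.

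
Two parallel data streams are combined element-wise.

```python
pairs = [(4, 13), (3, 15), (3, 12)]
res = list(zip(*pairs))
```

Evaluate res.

Step 1: zip(*pairs) transposes: unzips [(4, 13), (3, 15), (3, 12)] into separate sequences.
Step 2: First elements: (4, 3, 3), second elements: (13, 15, 12).
Therefore res = [(4, 3, 3), (13, 15, 12)].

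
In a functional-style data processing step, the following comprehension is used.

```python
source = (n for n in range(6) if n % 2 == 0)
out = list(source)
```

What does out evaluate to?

Step 1: Filter range(6) keeping only even values:
  n=0: even, included
  n=1: odd, excluded
  n=2: even, included
  n=3: odd, excluded
  n=4: even, included
  n=5: odd, excluded
Therefore out = [0, 2, 4].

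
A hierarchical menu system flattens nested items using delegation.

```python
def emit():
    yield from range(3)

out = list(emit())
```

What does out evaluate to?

Step 1: yield from delegates to the iterable, yielding each element.
Step 2: Collected values: [0, 1, 2].
Therefore out = [0, 1, 2].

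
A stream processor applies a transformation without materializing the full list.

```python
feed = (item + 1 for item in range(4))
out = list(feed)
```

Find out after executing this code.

Step 1: For each item in range(4), compute item+1:
  item=0: 0+1 = 1
  item=1: 1+1 = 2
  item=2: 2+1 = 3
  item=3: 3+1 = 4
Therefore out = [1, 2, 3, 4].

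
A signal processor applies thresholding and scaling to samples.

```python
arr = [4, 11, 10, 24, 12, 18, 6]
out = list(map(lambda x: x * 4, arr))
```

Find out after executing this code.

Step 1: Apply lambda x: x * 4 to each element:
  4 -> 16
  11 -> 44
  10 -> 40
  24 -> 96
  12 -> 48
  18 -> 72
  6 -> 24
Therefore out = [16, 44, 40, 96, 48, 72, 24].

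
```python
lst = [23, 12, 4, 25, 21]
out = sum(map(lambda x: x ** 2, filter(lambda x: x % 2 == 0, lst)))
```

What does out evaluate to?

Step 1: Filter even numbers from [23, 12, 4, 25, 21]: [12, 4]
Step 2: Square each: [144, 16]
Step 3: Sum = 160.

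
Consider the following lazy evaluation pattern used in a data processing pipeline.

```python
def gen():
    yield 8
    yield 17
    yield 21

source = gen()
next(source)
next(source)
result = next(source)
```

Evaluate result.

Step 1: gen() creates a generator.
Step 2: next(source) yields 8 (consumed and discarded).
Step 3: next(source) yields 17 (consumed and discarded).
Step 4: next(source) yields 21, assigned to result.
Therefore result = 21.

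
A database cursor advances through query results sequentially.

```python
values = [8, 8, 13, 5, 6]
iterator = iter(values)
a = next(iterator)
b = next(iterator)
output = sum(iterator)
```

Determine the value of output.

Step 1: Create iterator over [8, 8, 13, 5, 6].
Step 2: a = next() = 8, b = next() = 8.
Step 3: sum() of remaining [13, 5, 6] = 24.
Therefore output = 24.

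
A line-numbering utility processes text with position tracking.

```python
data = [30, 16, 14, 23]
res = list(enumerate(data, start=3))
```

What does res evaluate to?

Step 1: enumerate with start=3:
  (3, 30)
  (4, 16)
  (5, 14)
  (6, 23)
Therefore res = [(3, 30), (4, 16), (5, 14), (6, 23)].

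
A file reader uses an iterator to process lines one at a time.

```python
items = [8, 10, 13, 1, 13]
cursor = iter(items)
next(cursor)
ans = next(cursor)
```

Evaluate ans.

Step 1: Create iterator over [8, 10, 13, 1, 13].
Step 2: next() consumes 8.
Step 3: next() returns 10.
Therefore ans = 10.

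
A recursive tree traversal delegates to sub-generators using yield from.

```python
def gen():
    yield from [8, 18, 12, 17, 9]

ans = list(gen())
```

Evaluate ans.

Step 1: yield from delegates to the iterable, yielding each element.
Step 2: Collected values: [8, 18, 12, 17, 9].
Therefore ans = [8, 18, 12, 17, 9].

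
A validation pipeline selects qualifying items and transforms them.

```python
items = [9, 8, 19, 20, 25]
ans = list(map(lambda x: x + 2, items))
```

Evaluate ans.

Step 1: Apply lambda x: x + 2 to each element:
  9 -> 11
  8 -> 10
  19 -> 21
  20 -> 22
  25 -> 27
Therefore ans = [11, 10, 21, 22, 27].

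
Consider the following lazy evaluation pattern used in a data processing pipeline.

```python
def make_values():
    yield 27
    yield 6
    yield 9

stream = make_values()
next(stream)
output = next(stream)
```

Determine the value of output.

Step 1: make_values() creates a generator.
Step 2: next(stream) yields 27 (consumed and discarded).
Step 3: next(stream) yields 6, assigned to output.
Therefore output = 6.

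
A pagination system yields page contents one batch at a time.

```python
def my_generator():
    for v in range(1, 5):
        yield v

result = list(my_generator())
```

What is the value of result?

Step 1: The generator yields each value from range(1, 5).
Step 2: list() consumes all yields: [1, 2, 3, 4].
Therefore result = [1, 2, 3, 4].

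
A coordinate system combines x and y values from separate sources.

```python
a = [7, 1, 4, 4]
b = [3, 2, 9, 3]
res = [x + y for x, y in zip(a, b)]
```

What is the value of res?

Step 1: Add corresponding elements:
  7 + 3 = 10
  1 + 2 = 3
  4 + 9 = 13
  4 + 3 = 7
Therefore res = [10, 3, 13, 7].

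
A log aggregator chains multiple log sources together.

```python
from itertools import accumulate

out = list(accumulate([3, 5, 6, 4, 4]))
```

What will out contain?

Step 1: accumulate computes running sums:
  + 3 = 3
  + 5 = 8
  + 6 = 14
  + 4 = 18
  + 4 = 22
Therefore out = [3, 8, 14, 18, 22].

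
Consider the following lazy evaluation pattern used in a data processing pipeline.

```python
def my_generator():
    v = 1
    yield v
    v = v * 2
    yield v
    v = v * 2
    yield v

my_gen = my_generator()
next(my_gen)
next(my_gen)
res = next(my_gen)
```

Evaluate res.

Step 1: Trace through generator execution:
  Yield 1: v starts at 1, yield 1
  Yield 2: v = 1 * 2 = 2, yield 2
  Yield 3: v = 2 * 2 = 4, yield 4
Step 2: First next() gets 1, second next() gets the second value, third next() yields 4.
Therefore res = 4.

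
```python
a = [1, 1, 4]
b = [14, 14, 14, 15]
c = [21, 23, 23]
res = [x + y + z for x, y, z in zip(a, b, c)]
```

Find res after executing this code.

Step 1: zip three lists (truncates to shortest, len=3):
  1 + 14 + 21 = 36
  1 + 14 + 23 = 38
  4 + 14 + 23 = 41
Therefore res = [36, 38, 41].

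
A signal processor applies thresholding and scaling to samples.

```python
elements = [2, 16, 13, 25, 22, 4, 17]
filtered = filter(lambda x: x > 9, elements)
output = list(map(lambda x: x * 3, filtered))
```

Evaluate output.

Step 1: Filter elements for elements > 9:
  2: removed
  16: kept
  13: kept
  25: kept
  22: kept
  4: removed
  17: kept
Step 2: Map x * 3 on filtered [16, 13, 25, 22, 17]:
  16 -> 48
  13 -> 39
  25 -> 75
  22 -> 66
  17 -> 51
Therefore output = [48, 39, 75, 66, 51].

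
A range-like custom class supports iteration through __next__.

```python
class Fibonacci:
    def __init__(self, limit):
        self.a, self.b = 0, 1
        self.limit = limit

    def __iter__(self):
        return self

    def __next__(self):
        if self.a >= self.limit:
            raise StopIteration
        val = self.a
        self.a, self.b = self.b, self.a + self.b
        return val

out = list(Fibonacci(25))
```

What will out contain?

Step 1: Fibonacci-like sequence (a=0, b=1) until >= 25:
  Yield 0, then a,b = 1,1
  Yield 1, then a,b = 1,2
  Yield 1, then a,b = 2,3
  Yield 2, then a,b = 3,5
  Yield 3, then a,b = 5,8
  Yield 5, then a,b = 8,13
  Yield 8, then a,b = 13,21
  Yield 13, then a,b = 21,34
  Yield 21, then a,b = 34,55
Step 2: 34 >= 25, stop.
Therefore out = [0, 1, 1, 2, 3, 5, 8, 13, 21].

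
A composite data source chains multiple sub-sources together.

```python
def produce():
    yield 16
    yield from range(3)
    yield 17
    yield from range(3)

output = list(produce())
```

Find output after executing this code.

Step 1: Trace yields in order:
  yield 16
  yield 0
  yield 1
  yield 2
  yield 17
  yield 0
  yield 1
  yield 2
Therefore output = [16, 0, 1, 2, 17, 0, 1, 2].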